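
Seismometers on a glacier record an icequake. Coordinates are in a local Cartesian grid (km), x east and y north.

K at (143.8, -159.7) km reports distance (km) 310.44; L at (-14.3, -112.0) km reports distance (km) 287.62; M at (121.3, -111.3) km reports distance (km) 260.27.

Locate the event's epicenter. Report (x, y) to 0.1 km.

(107.4, 148.6)

Circle about each station: (x − 143.8)² + (y + 159.7)² = 310.44²; (x + 14.3)² + (y + 112.0)² = 287.62²; (x − 121.3)² + (y + 111.3)² = 260.27².
Subtracting the K equation from the L and M equations removes the quadratic terms:
-316.2 x + 95.4 y = -19786.31
-45.0 x + 96.8 y = 9551.37
Solving the 2×2 system: x ≈ 107.4, y ≈ 148.6 km.
Check against K (with the unrounded x, y): √((x − 143.8)²+(y + 159.7)²) = 310.44 ≈ 310.44 km. ✓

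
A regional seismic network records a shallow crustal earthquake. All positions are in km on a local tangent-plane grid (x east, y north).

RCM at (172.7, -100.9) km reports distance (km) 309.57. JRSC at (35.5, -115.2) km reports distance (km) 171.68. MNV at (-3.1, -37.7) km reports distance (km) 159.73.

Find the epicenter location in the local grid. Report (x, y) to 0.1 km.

Circle about each station: (x − 172.7)² + (y + 100.9)² = 309.57²; (x − 35.5)² + (y + 115.2)² = 171.68²; (x + 3.1)² + (y + 37.7)² = 159.73².
Subtracting pairs of circle equations eliminates x²+y² and gives linear equations (the radical axes):
-274.4 x − 28.6 y = 40884.75
-351.6 x + 126.4 y = 31744.71
Solving the 2×2 system: x ≈ -135.8, y ≈ -126.6 km.

x ≈ -135.8 km, y ≈ -126.6 km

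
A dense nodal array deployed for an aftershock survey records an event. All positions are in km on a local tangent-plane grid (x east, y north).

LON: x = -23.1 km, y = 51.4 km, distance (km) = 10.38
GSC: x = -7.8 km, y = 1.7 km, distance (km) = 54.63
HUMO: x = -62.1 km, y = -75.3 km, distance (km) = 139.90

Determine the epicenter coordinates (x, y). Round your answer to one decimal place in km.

Circle about each station: (x + 23.1)² + (y − 51.4)² = 10.38²; (x + 7.8)² + (y − 1.7)² = 54.63²; (x + 62.1)² + (y + 75.3)² = 139.90².
Subtracting the LON equation from the GSC and HUMO equations removes the quadratic terms:
30.6 x − 99.4 y = -5988.53
-78.0 x − 253.4 y = -13113.34
Solving the 2×2 system: x ≈ -13.8, y ≈ 56.0 km.
Check against LON (with the unrounded x, y): √((x + 23.1)²+(y − 51.4)²) = 10.37 ≈ 10.38 km. ✓

-13.8 km east, 56.0 km north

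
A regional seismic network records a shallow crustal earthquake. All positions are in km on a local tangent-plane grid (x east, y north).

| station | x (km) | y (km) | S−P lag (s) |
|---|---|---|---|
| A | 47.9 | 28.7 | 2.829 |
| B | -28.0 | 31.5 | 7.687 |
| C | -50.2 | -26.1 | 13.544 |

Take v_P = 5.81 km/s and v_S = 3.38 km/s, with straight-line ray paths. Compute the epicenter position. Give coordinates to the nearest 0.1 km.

Distance from S−P lag: d = Δt · v_P v_S / (v_P − v_S) = Δt · (5.81·3.38)/(5.81−3.38) ≈ 8.0814·Δt.
So d_A = 22.86, d_B = 62.12, d_C = 109.45 km.
Circle about each station: (x − 47.9)² + (y − 28.7)² = 22.86²; (x + 28.0)² + (y − 31.5)² = 62.12²; (x + 50.2)² + (y + 26.1)² = 109.45².
Subtracting pairs of circle equations eliminates x²+y² and gives linear equations (the radical axes):
-151.8 x + 5.6 y = -4678.16
-196.2 x − 109.6 y = -11373.57
Solving the 2×2 system: x ≈ 32.5, y ≈ 45.6 km.

(32.5, 45.6)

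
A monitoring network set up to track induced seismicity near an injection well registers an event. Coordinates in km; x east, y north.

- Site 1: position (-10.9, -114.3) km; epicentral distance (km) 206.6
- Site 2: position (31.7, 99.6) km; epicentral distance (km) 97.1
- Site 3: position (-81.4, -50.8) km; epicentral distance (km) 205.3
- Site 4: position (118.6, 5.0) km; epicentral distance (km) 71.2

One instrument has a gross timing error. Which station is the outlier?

Site 2

Solve using three stations at a time. Using Site 1, Site 3, Site 4 (subtract circle equations pairwise → linear system) gives (x, y) ≈ (85.9, 68.2).
Distances from that point to each station vs reported:
  Site 1: calculated 206.6 vs reported 206.6 → residual 0.0 km
  Site 2: calculated 62.6 vs reported 97.1 → residual 34.5 km
  Site 3: calculated 205.3 vs reported 205.3 → residual 0.0 km
  Site 4: calculated 71.2 vs reported 71.2 → residual 0.0 km
Site 1, Site 3, Site 4 are mutually consistent (residuals ≈ 0); Site 2 is off by 34.5 km.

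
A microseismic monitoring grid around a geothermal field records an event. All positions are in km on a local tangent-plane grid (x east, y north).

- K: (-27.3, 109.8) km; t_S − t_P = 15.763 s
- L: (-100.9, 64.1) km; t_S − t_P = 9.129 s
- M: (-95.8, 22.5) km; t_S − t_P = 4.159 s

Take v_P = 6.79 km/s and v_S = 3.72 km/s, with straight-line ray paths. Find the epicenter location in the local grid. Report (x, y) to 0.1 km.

x ≈ -80.9 km, y ≈ -8.3 km

Distance from S−P lag: d = Δt · v_P v_S / (v_P − v_S) = Δt · (6.79·3.72)/(6.79−3.72) ≈ 8.2276·Δt.
So d_K = 129.69, d_L = 75.11, d_M = 34.22 km.
Circle about each station: (x + 27.3)² + (y − 109.8)² = 129.69²; (x + 100.9)² + (y − 64.1)² = 75.11²; (x + 95.8)² + (y − 22.5)² = 34.22².
Subtracting the K equation from the L and M equations removes the quadratic terms:
-147.2 x − 91.4 y = 12666.27
-137.0 x − 174.6 y = 12531.05
Solving the 2×2 system: x ≈ -80.9, y ≈ -8.3 km.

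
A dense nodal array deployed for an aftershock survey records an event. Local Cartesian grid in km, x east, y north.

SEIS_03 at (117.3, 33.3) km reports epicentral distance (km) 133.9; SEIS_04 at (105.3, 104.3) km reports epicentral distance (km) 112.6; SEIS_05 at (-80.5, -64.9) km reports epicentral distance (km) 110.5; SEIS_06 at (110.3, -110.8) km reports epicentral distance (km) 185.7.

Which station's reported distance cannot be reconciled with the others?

SEIS_04

Solve using three stations at a time. Using SEIS_03, SEIS_05, SEIS_06 (subtract circle equations pairwise → linear system) gives (x, y) ≈ (-16.3, 25.0).
Distances from that point to each station vs reported:
  SEIS_03: calculated 133.9 vs reported 133.9 → residual 0.0 km
  SEIS_04: calculated 145.2 vs reported 112.6 → residual 32.6 km
  SEIS_05: calculated 110.5 vs reported 110.5 → residual 0.0 km
  SEIS_06: calculated 185.7 vs reported 185.7 → residual 0.0 km
SEIS_03, SEIS_05, SEIS_06 are mutually consistent (residuals ≈ 0); SEIS_04 is off by 32.6 km.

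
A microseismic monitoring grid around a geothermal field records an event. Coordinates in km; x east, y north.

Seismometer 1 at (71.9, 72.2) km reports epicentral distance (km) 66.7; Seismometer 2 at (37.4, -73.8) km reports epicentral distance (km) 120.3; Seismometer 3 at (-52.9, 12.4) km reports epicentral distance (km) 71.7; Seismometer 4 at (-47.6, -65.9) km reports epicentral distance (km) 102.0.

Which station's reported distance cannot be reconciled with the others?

Seismometer 4

Solve using three stations at a time. Using Seismometer 1, Seismometer 2, Seismometer 3 (subtract circle equations pairwise → linear system) gives (x, y) ≈ (11.6, 43.7).
Distances from that point to each station vs reported:
  Seismometer 1: calculated 66.7 vs reported 66.7 → residual 0.0 km
  Seismometer 2: calculated 120.3 vs reported 120.3 → residual 0.0 km
  Seismometer 3: calculated 71.7 vs reported 71.7 → residual 0.0 km
  Seismometer 4: calculated 124.6 vs reported 102.0 → residual 22.6 km
Seismometer 1, Seismometer 2, Seismometer 3 are mutually consistent (residuals ≈ 0); Seismometer 4 is off by 22.6 km.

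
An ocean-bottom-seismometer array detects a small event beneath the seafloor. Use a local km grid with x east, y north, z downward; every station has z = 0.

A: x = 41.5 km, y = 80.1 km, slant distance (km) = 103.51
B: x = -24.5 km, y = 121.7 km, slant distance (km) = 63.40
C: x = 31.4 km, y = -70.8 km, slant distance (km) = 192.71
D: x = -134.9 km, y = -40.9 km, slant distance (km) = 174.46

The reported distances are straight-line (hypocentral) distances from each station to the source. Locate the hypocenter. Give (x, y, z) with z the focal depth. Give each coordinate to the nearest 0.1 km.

Each station gives a sphere (x−x_i)² + (y−y_i)² + z² = d_i² (stations at z=0).
Subtracting the A sphere from B and C: z² cancels, leaving linear equations in x and y:
-132.0 x + 83.2 y = 13967.64
-20.2 x − 301.8 y = -28562.48
Solving: x ≈ -44.295, y ≈ 97.605 km (keep extra digits for the depth step; rounded: -44.3, 97.6).
Then from the A sphere: z² = 103.51² − (x − 41.5)² − (y − 80.1)² with x = -44.295, y = 97.605, so z ≈ 55.201 ≈ 55.2 km.

(-44.3, 97.6, 55.2)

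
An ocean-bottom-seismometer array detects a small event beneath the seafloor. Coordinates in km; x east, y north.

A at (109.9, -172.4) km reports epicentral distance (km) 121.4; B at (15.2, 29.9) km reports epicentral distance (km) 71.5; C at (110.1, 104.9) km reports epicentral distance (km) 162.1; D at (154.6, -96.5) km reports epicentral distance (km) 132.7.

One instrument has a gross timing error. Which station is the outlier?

Solve using three stations at a time. Using B, C, D (subtract circle equations pairwise → linear system) gives (x, y) ≈ (35.1, -38.8).
Distances from that point to each station vs reported:
  A: calculated 153.1 vs reported 121.4 → residual 31.7 km
  B: calculated 71.5 vs reported 71.5 → residual 0.0 km
  C: calculated 162.1 vs reported 162.1 → residual 0.0 km
  D: calculated 132.7 vs reported 132.7 → residual 0.0 km
B, C, D are mutually consistent (residuals ≈ 0); A is off by 31.7 km.

A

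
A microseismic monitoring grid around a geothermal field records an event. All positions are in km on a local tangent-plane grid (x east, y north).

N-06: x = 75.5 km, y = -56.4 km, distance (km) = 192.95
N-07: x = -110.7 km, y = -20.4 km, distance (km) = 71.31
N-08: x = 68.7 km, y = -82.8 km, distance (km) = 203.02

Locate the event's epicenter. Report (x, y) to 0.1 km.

x ≈ -87.4 km, y ≈ 47.0 km

Circle about each station: (x − 75.5)² + (y + 56.4)² = 192.95²; (x + 110.7)² + (y + 20.4)² = 71.31²; (x − 68.7)² + (y + 82.8)² = 203.02².
Subtracting pairs of circle equations eliminates x²+y² and gives linear equations (the radical axes):
-372.4 x + 72.0 y = 35934.03
-13.6 x − 52.8 y = -1293.10
Solving the 2×2 system: x ≈ -87.4, y ≈ 47.0 km.
Check against N-06 (with the unrounded x, y): √((x − 75.5)²+(y + 56.4)²) = 192.95 ≈ 192.95 km. ✓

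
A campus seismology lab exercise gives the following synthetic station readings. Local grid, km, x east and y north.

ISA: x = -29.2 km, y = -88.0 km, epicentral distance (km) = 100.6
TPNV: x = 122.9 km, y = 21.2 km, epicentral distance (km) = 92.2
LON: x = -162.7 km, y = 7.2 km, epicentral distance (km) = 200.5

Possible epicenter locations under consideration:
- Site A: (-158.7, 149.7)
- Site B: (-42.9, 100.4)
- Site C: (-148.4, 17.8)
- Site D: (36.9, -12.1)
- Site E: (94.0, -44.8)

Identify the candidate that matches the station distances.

For each candidate, compare |candidate − station| to the reported distance:
Site A: residuals ISA 170.1, TPNV 217.3, LON 57.9 → max 217.3 km
Site B: residuals ISA 88.3, TPNV 91.5, LON 48.7 → max 91.5 km
Site C: residuals ISA 58.8, TPNV 179.1, LON 182.7 → max 182.7 km
Site D: residuals ISA 0.0, TPNV 0.0, LON 0.0 → max 0.0 km
Site E: residuals ISA 30.0, TPNV 20.1, LON 61.4 → max 61.4 km
Only Site D has all residuals ≈ 0.

Site D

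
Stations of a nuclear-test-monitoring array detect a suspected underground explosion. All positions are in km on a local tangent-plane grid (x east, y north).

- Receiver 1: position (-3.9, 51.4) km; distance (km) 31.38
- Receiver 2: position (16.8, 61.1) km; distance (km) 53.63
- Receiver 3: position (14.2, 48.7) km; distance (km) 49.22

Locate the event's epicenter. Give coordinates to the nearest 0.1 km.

Circle about each station: (x + 3.9)² + (y − 51.4)² = 31.38²; (x − 16.8)² + (y − 61.1)² = 53.63²; (x − 14.2)² + (y − 48.7)² = 49.22².
Subtracting pairs of circle equations eliminates x²+y² and gives linear equations (the radical axes):
41.4 x + 19.4 y = -533.19
36.2 x − 5.4 y = -1521.74
Solving the 2×2 system: x ≈ -35.0, y ≈ 47.2 km.

(-35.0, 47.2)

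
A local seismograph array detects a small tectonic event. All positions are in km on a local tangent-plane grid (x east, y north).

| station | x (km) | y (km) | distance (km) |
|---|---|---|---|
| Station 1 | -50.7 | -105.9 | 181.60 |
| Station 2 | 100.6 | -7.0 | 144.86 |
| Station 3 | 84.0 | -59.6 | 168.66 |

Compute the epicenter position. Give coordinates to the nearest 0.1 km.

Circle about each station: (x + 50.7)² + (y + 105.9)² = 181.60²; (x − 100.6)² + (y + 7.0)² = 144.86²; (x − 84.0)² + (y + 59.6)² = 168.66².
Subtracting the Station 1 equation from the Station 2 and Station 3 equations removes the quadratic terms:
302.6 x + 197.8 y = 8378.20
269.4 x + 92.6 y = 1355.22
Solving the 2×2 system: x ≈ -20.1, y ≈ 73.1 km.

x ≈ -20.1 km, y ≈ 73.1 km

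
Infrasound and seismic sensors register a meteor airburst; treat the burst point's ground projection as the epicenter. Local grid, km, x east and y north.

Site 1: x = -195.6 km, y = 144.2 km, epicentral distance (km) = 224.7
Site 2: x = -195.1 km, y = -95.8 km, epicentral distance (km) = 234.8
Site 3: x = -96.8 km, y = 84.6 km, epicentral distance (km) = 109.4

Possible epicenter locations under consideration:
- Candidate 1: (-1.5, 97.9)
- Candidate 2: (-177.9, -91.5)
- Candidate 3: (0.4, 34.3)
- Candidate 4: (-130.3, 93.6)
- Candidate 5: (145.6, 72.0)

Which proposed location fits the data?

Candidate 3

For each candidate, compare |candidate − station| to the reported distance:
Candidate 1: residuals Site 1 25.2, Site 2 39.1, Site 3 13.2 → max 39.1 km
Candidate 2: residuals Site 1 11.7, Site 2 217.1, Site 3 84.5 → max 217.1 km
Candidate 3: residuals Site 1 0.0, Site 2 0.0, Site 3 0.0 → max 0.0 km
Candidate 4: residuals Site 1 142.1, Site 2 34.6, Site 3 74.7 → max 142.1 km
Candidate 5: residuals Site 1 124.1, Site 2 145.0, Site 3 133.3 → max 145.0 km
Only Candidate 3 has all residuals ≈ 0.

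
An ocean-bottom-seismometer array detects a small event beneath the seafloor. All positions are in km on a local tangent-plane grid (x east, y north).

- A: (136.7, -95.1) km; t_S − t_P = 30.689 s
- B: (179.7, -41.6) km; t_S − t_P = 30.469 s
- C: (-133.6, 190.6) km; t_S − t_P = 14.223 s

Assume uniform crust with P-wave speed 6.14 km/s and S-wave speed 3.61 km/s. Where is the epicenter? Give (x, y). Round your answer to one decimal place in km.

Distance from S−P lag: d = Δt · v_P v_S / (v_P − v_S) = Δt · (6.14·3.61)/(6.14−3.61) ≈ 8.7610·Δt.
So d_A = 268.87, d_B = 266.94, d_C = 124.61 km.
Circle about each station: (x − 136.7)² + (y + 95.1)² = 268.87²; (x − 179.7)² + (y + 41.6)² = 266.94²; (x + 133.6)² + (y − 190.6)² = 124.61².
Subtracting pairs of circle equations eliminates x²+y² and gives linear equations (the radical axes):
86.0 x + 107.0 y = 7325.86
-540.6 x + 571.4 y = 83209.84
Solving the 2×2 system: x ≈ -44.1, y ≈ 103.9 km.
Check against A (with the unrounded x, y): √((x − 136.7)²+(y + 95.1)²) = 268.87 ≈ 268.87 km. ✓

(-44.1, 103.9)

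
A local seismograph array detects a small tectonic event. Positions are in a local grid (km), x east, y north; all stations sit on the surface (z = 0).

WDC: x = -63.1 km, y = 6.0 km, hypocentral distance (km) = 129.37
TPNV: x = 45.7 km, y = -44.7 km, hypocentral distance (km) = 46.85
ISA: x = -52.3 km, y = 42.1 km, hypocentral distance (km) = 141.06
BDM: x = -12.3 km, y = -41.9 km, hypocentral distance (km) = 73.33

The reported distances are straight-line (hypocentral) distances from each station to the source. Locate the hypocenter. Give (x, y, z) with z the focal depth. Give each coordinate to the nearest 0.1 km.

Each station gives a sphere (x−x_i)² + (y−y_i)² + z² = d_i² (stations at z=0).
Subtracting the WDC sphere from TPNV and ISA: z² cancels, leaving linear equations in x and y:
217.6 x − 101.4 y = 14610.64
21.6 x + 72.2 y = -2671.24
Solving: x ≈ 43.798, y ≈ -50.101 km (keep extra digits for the depth step; rounded: 43.8, -50.1).
Then from the WDC sphere: z² = 129.37² − (x + 63.1)² − (y − 6.0)² with x = 43.798, y = -50.101, so z ≈ 46.498 ≈ 46.5 km.
Check against BDM (with the unrounded solution): distance 73.32 ≈ 73.33 km. ✓

(43.8, -50.1, 46.5)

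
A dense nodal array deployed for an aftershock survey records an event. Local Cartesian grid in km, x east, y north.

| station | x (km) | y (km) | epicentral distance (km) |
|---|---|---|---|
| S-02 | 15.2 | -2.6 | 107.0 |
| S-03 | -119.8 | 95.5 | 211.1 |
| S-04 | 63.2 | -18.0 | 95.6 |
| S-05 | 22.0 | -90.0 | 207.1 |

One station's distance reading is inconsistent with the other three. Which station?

Solve using three stations at a time. Using S-02, S-03, S-04 (subtract circle equations pairwise → linear system) gives (x, y) ≈ (90.3, 73.9).
Distances from that point to each station vs reported:
  S-02: calculated 107.1 vs reported 107.0 → residual 0.1 km
  S-03: calculated 211.2 vs reported 211.1 → residual 0.1 km
  S-04: calculated 95.8 vs reported 95.6 → residual 0.2 km
  S-05: calculated 177.5 vs reported 207.1 → residual 29.6 km
S-02, S-03, S-04 are mutually consistent (residuals ≈ 0); S-05 is off by 29.6 km.

S-05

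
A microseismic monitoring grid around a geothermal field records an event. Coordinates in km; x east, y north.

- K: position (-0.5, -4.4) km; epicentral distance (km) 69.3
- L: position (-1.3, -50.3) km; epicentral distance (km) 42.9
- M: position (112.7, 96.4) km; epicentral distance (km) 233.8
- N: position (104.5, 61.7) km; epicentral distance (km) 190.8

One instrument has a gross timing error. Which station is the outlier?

M

Solve using three stations at a time. Using K, L, N (subtract circle equations pairwise → linear system) gives (x, y) ≈ (-43.4, -58.9).
Distances from that point to each station vs reported:
  K: calculated 69.3 vs reported 69.3 → residual 0.0 km
  L: calculated 43.0 vs reported 42.9 → residual 0.1 km
  M: calculated 220.2 vs reported 233.8 → residual 13.6 km
  N: calculated 190.8 vs reported 190.8 → residual 0.0 km
K, L, N are mutually consistent (residuals ≈ 0); M is off by 13.6 km.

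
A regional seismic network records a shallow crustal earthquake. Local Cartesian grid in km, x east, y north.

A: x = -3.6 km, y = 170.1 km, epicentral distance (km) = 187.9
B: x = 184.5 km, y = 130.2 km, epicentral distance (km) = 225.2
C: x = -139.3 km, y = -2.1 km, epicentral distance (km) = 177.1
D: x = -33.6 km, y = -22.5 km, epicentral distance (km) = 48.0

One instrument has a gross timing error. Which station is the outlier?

C

Solve using three stations at a time. Using A, B, D (subtract circle equations pairwise → linear system) gives (x, y) ≈ (14.0, -17.0).
Distances from that point to each station vs reported:
  A: calculated 187.9 vs reported 187.9 → residual 0.0 km
  B: calculated 225.2 vs reported 225.2 → residual 0.0 km
  C: calculated 154.1 vs reported 177.1 → residual 23.0 km
  D: calculated 48.0 vs reported 48.0 → residual 0.0 km
A, B, D are mutually consistent (residuals ≈ 0); C is off by 23.0 km.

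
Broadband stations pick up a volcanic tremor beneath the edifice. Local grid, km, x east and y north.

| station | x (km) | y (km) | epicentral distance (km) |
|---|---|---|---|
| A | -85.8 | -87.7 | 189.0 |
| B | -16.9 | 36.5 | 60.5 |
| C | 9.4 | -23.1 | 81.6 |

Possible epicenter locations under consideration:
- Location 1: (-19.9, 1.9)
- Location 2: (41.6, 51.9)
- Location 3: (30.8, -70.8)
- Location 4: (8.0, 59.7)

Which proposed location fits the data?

For each candidate, compare |candidate − station| to the reported distance:
Location 1: residuals A 77.8, B 25.8, C 43.1 → max 77.8 km
Location 2: residuals A 0.0, B 0.0, C 0.0 → max 0.0 km
Location 3: residuals A 71.2, B 56.9, C 29.3 → max 71.2 km
Location 4: residuals A 14.3, B 26.5, C 1.2 → max 26.5 km
Only Location 2 has all residuals ≈ 0.

Location 2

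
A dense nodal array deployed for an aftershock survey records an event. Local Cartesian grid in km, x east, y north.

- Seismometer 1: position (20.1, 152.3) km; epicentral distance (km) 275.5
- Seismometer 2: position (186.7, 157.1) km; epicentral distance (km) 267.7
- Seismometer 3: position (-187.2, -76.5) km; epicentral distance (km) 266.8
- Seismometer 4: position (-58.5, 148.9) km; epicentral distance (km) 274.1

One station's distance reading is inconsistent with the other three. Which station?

Seismometer 1

Solve using three stations at a time. Using Seismometer 2, Seismometer 3, Seismometer 4 (subtract circle equations pairwise → linear system) gives (x, y) ≈ (79.2, -87.9).
Distances from that point to each station vs reported:
  Seismometer 1: calculated 247.4 vs reported 275.5 → residual 28.1 km
  Seismometer 2: calculated 267.6 vs reported 267.7 → residual 0.1 km
  Seismometer 3: calculated 266.7 vs reported 266.8 → residual 0.1 km
  Seismometer 4: calculated 274.0 vs reported 274.1 → residual 0.1 km
Seismometer 2, Seismometer 3, Seismometer 4 are mutually consistent (residuals ≈ 0); Seismometer 1 is off by 28.1 km.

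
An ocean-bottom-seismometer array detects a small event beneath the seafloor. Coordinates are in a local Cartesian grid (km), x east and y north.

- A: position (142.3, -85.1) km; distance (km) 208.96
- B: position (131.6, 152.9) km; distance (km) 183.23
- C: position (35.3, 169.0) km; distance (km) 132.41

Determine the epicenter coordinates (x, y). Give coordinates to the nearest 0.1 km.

(-18.7, 48.1)

Circle about each station: (x − 142.3)² + (y + 85.1)² = 208.96²; (x − 131.6)² + (y − 152.9)² = 183.23²; (x − 35.3)² + (y − 169.0)² = 132.41².
Subtracting pairs of circle equations eliminates x²+y² and gives linear equations (the radical axes):
-21.4 x + 476.0 y = 23296.72
-214.0 x + 508.2 y = 28447.66
Solving the 2×2 system: x ≈ -18.7, y ≈ 48.1 km.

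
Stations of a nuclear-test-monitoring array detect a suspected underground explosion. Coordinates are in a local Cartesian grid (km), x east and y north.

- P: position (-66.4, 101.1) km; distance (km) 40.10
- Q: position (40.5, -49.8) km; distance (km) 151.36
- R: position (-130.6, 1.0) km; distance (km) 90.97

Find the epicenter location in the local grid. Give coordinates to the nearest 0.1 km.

-62.4 km east, 61.2 km north

Circle about each station: (x + 66.4)² + (y − 101.1)² = 40.10²; (x − 40.5)² + (y + 49.8)² = 151.36²; (x + 130.6)² + (y − 1.0)² = 90.97².
Subtracting the P equation from the Q and R equations removes the quadratic terms:
213.8 x − 301.8 y = -31811.72
-128.4 x − 200.2 y = -4240.34
Solving the 2×2 system: x ≈ -62.4, y ≈ 61.2 km.
Check against P (with the unrounded x, y): √((x + 66.4)²+(y − 101.1)²) = 40.10 ≈ 40.10 km. ✓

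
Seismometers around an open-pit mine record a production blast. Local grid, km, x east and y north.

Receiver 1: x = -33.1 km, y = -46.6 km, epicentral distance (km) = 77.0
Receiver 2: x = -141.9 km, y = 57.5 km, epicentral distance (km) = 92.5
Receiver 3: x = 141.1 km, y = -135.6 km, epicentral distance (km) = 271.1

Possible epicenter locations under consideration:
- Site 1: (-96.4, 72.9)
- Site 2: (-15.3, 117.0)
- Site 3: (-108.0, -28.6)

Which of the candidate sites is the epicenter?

For each candidate, compare |candidate − station| to the reported distance:
Site 1: residuals Receiver 1 58.2, Receiver 2 44.5, Receiver 3 44.9 → max 58.2 km
Site 2: residuals Receiver 1 87.6, Receiver 2 47.4, Receiver 3 26.0 → max 87.6 km
Site 3: residuals Receiver 1 0.0, Receiver 2 0.0, Receiver 3 0.0 → max 0.0 km
Only Site 3 has all residuals ≈ 0.

Site 3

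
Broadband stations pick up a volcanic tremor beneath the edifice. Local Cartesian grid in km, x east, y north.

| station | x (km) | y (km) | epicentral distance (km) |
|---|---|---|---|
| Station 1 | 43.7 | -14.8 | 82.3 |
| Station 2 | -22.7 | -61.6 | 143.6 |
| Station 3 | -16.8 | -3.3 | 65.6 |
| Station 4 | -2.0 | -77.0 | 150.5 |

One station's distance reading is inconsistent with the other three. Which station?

Station 3

Solve using three stations at a time. Using Station 1, Station 2, Station 4 (subtract circle equations pairwise → linear system) gives (x, y) ≈ (40.3, 67.4).
Distances from that point to each station vs reported:
  Station 1: calculated 82.3 vs reported 82.3 → residual 0.0 km
  Station 2: calculated 143.6 vs reported 143.6 → residual 0.0 km
  Station 3: calculated 90.9 vs reported 65.6 → residual 25.3 km
  Station 4: calculated 150.5 vs reported 150.5 → residual 0.0 km
Station 1, Station 2, Station 4 are mutually consistent (residuals ≈ 0); Station 3 is off by 25.3 km.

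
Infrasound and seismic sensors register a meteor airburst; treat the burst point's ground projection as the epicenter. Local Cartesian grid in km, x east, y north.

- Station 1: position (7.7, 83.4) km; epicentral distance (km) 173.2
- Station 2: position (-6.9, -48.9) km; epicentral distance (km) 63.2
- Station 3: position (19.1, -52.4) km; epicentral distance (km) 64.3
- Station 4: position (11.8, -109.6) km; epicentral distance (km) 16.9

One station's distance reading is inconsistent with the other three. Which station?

Station 1

Solve using three stations at a time. Using Station 2, Station 3, Station 4 (subtract circle equations pairwise → linear system) gives (x, y) ≈ (-4.9, -112.1).
Distances from that point to each station vs reported:
  Station 1: calculated 195.9 vs reported 173.2 → residual 22.7 km
  Station 2: calculated 63.2 vs reported 63.2 → residual 0.0 km
  Station 3: calculated 64.3 vs reported 64.3 → residual 0.0 km
  Station 4: calculated 16.8 vs reported 16.9 → residual 0.1 km
Station 2, Station 3, Station 4 are mutually consistent (residuals ≈ 0); Station 1 is off by 22.7 km.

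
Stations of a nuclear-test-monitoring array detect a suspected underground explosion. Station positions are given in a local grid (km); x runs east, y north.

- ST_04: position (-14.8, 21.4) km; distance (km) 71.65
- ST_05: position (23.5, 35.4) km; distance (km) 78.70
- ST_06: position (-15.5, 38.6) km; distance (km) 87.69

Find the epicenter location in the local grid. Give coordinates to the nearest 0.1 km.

Circle about each station: (x + 14.8)² + (y − 21.4)² = 71.65²; (x − 23.5)² + (y − 35.4)² = 78.70²; (x + 15.5)² + (y − 38.6)² = 87.69².
Subtracting the ST_04 equation from the ST_05 and ST_06 equations removes the quadratic terms:
76.6 x + 28.0 y = 68.44
-1.4 x + 34.4 y = -1502.60
Solving the 2×2 system: x ≈ 16.6, y ≈ -43.0 km.

x ≈ 16.6 km, y ≈ -43.0 km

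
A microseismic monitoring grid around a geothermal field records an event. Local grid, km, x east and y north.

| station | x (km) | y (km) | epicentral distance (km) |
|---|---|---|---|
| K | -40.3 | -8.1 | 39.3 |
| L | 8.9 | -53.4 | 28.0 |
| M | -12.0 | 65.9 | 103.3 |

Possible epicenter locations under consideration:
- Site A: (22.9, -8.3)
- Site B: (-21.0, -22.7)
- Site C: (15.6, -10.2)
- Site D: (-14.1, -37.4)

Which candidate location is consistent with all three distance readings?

For each candidate, compare |candidate − station| to the reported distance:
Site A: residuals K 23.9, L 19.2, M 21.3 → max 23.9 km
Site B: residuals K 15.1, L 14.9, M 14.2 → max 15.1 km
Site C: residuals K 16.6, L 15.7, M 22.3 → max 22.3 km
Site D: residuals K 0.0, L 0.0, M 0.0 → max 0.0 km
Only Site D has all residuals ≈ 0.

Site D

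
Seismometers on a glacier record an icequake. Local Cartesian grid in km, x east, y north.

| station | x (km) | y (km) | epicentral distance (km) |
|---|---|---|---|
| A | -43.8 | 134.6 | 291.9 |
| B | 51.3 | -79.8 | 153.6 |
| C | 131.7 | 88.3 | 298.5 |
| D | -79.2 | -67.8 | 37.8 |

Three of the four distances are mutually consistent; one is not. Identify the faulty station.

A

Solve using three stations at a time. Using B, C, D (subtract circle equations pairwise → linear system) gives (x, y) ≈ (-101.1, -98.5).
Distances from that point to each station vs reported:
  A: calculated 240.0 vs reported 291.9 → residual 51.9 km
  B: calculated 153.6 vs reported 153.6 → residual 0.0 km
  C: calculated 298.5 vs reported 298.5 → residual 0.0 km
  D: calculated 37.7 vs reported 37.8 → residual 0.1 km
B, C, D are mutually consistent (residuals ≈ 0); A is off by 51.9 km.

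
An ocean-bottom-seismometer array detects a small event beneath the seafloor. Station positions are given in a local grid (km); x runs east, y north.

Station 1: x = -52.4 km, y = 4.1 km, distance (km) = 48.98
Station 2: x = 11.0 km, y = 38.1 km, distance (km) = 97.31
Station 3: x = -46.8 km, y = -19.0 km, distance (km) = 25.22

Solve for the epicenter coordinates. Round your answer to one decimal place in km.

Circle about each station: (x + 52.4)² + (y − 4.1)² = 48.98²; (x − 11.0)² + (y − 38.1)² = 97.31²; (x + 46.8)² + (y + 19.0)² = 25.22².
Subtracting the Station 1 equation from the Station 2 and Station 3 equations removes the quadratic terms:
126.8 x + 68.0 y = -8260.16
11.2 x − 46.2 y = 1551.66
Solving the 2×2 system: x ≈ -41.7, y ≈ -43.7 km.
Check against Station 1 (with the unrounded x, y): √((x + 52.4)²+(y − 4.1)²) = 48.98 ≈ 48.98 km. ✓

-41.7 km east, -43.7 km north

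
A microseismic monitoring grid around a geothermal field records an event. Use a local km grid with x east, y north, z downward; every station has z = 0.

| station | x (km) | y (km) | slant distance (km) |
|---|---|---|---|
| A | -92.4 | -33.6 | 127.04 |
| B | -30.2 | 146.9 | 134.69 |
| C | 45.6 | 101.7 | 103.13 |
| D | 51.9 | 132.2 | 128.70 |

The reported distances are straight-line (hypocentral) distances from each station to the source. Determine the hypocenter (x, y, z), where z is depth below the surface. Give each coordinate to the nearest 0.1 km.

(0.8, 29.7, 58.7)

Each station gives a sphere (x−x_i)² + (y−y_i)² + z² = d_i² (stations at z=0).
Subtracting the A sphere from B and C: z² cancels, leaving linear equations in x and y:
124.4 x + 361.0 y = 10822.70
276.0 x + 270.6 y = 8258.89
Solving: x ≈ 0.801, y ≈ 29.704 km (keep extra digits for the depth step; rounded: 0.8, 29.7).
Then from the A sphere: z² = 127.04² − (x + 92.4)² − (y + 33.6)² with x = 0.801, y = 29.704, so z ≈ 58.697 ≈ 58.7 km.
Check against D (with the unrounded solution): distance 128.69 ≈ 128.70 km. ✓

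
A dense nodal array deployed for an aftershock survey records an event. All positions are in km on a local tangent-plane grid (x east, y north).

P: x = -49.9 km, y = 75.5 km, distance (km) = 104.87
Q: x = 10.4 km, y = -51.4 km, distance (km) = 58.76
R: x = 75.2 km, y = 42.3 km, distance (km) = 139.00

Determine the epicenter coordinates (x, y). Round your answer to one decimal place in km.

x ≈ -44.0 km, y ≈ -29.2 km

Circle about each station: (x + 49.9)² + (y − 75.5)² = 104.87²; (x − 10.4)² + (y + 51.4)² = 58.76²; (x − 75.2)² + (y − 42.3)² = 139.00².
Subtracting pairs of circle equations eliminates x²+y² and gives linear equations (the radical axes):
120.6 x − 253.8 y = 2104.84
250.2 x − 66.4 y = -9069.21
Solving the 2×2 system: x ≈ -44.0, y ≈ -29.2 km.
Check against P (with the unrounded x, y): √((x + 49.9)²+(y − 75.5)²) = 104.87 ≈ 104.87 km. ✓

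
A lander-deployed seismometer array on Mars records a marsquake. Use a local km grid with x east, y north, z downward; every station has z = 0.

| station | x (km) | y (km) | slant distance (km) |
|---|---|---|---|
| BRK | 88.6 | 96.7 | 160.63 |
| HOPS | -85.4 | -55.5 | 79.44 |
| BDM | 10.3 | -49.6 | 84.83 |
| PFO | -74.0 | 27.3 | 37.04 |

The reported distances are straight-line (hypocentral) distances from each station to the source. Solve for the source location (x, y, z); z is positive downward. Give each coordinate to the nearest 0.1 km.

(-46.1, 11.1, 18.2)

Each station gives a sphere (x−x_i)² + (y−y_i)² + z² = d_i² (stations at z=0).
Subtracting the BRK sphere from HOPS and BDM: z² cancels, leaving linear equations in x and y:
-348.0 x − 304.4 y = 12663.84
-156.6 x − 292.6 y = 3971.27
Solving: x ≈ -46.100, y ≈ 11.101 km (keep extra digits for the depth step; rounded: -46.1, 11.1).
Then from the BRK sphere: z² = 160.63² − (x − 88.6)² − (y − 96.7)² with x = -46.100, y = 11.101, so z ≈ 18.186 ≈ 18.2 km.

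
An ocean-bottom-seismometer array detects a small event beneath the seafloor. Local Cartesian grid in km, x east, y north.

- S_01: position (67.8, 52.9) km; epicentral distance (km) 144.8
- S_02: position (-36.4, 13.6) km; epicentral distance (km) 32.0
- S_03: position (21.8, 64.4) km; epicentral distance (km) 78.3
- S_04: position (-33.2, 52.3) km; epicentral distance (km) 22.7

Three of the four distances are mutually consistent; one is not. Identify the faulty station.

Solve using three stations at a time. Using S_02, S_03, S_04 (subtract circle equations pairwise → linear system) gives (x, y) ≈ (-52.9, 41.0).
Distances from that point to each station vs reported:
  S_01: calculated 121.3 vs reported 144.8 → residual 23.5 km
  S_02: calculated 32.0 vs reported 32.0 → residual 0.0 km
  S_03: calculated 78.3 vs reported 78.3 → residual 0.0 km
  S_04: calculated 22.7 vs reported 22.7 → residual 0.0 km
S_02, S_03, S_04 are mutually consistent (residuals ≈ 0); S_01 is off by 23.5 km.

S_01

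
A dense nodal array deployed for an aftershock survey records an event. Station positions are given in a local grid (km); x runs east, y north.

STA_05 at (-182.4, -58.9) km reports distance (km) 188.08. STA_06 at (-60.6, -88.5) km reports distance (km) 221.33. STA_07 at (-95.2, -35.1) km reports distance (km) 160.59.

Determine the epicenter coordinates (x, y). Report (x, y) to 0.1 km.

-129.9 km east, 121.7 km north

Circle about each station: (x + 182.4)² + (y + 58.9)² = 188.08²; (x + 60.6)² + (y + 88.5)² = 221.33²; (x + 95.2)² + (y + 35.1)² = 160.59².
Subtracting pairs of circle equations eliminates x²+y² and gives linear equations (the radical axes):
243.6 x − 59.2 y = -38847.24
174.4 x + 47.6 y = -16858.98
Solving the 2×2 system: x ≈ -129.9, y ≈ 121.7 km.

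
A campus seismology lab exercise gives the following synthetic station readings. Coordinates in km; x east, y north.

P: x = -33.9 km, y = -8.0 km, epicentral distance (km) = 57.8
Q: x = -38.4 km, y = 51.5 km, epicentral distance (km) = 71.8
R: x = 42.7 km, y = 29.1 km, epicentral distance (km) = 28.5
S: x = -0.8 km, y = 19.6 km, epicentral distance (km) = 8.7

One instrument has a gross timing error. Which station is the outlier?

Solve using three stations at a time. Using P, Q, R (subtract circle equations pairwise → linear system) gives (x, y) ≈ (20.8, 10.8).
Distances from that point to each station vs reported:
  P: calculated 57.8 vs reported 57.8 → residual 0.0 km
  Q: calculated 71.8 vs reported 71.8 → residual 0.0 km
  R: calculated 28.5 vs reported 28.5 → residual 0.0 km
  S: calculated 23.3 vs reported 8.7 → residual 14.6 km
P, Q, R are mutually consistent (residuals ≈ 0); S is off by 14.6 km.

S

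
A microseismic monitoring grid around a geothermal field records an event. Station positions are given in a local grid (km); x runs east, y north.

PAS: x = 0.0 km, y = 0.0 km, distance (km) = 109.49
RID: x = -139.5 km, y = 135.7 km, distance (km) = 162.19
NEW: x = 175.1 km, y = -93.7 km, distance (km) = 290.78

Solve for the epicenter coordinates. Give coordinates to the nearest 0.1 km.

Circle about each station: x² + y² = 109.49²; (x + 139.5)² + (y − 135.7)² = 162.19²; (x − 175.1)² + (y + 93.7)² = 290.78².
Subtracting the PAS equation from the RID and NEW equations removes the quadratic terms:
-279.0 x + 271.4 y = 23557.20
350.2 x − 187.4 y = -33125.25
Solving the 2×2 system: x ≈ -107.0, y ≈ -23.2 km.
Check against PAS (with the unrounded x, y): √(x²+y²) = 109.49 ≈ 109.49 km. ✓

(-107.0, -23.2)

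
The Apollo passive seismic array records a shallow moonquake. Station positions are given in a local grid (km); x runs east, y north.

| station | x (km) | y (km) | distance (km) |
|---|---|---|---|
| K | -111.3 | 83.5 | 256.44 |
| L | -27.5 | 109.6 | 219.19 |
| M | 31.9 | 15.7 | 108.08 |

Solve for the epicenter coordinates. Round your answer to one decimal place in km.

x ≈ 89.9 km, y ≈ -75.5 km

Circle about each station: (x + 111.3)² + (y − 83.5)² = 256.44²; (x + 27.5)² + (y − 109.6)² = 219.19²; (x − 31.9)² + (y − 15.7)² = 108.08².
Subtracting pairs of circle equations eliminates x²+y² and gives linear equations (the radical axes):
167.6 x + 52.2 y = 11125.69
286.4 x − 135.6 y = 35984.35
Solving the 2×2 system: x ≈ 89.9, y ≈ -75.5 km.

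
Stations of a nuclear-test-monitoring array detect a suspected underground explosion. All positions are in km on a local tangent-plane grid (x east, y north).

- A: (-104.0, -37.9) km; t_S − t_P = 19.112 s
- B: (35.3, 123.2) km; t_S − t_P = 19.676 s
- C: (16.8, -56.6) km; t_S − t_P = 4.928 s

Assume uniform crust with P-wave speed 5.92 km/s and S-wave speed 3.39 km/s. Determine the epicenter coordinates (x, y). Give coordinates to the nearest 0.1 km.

Distance from S−P lag: d = Δt · v_P v_S / (v_P − v_S) = Δt · (5.92·3.39)/(5.92−3.39) ≈ 7.9323·Δt.
So d_A = 151.60, d_B = 156.08, d_C = 39.09 km.
Circle about each station: (x + 104.0)² + (y + 37.9)² = 151.60²; (x − 35.3)² + (y − 123.2)² = 156.08²; (x − 16.8)² + (y + 56.6)² = 39.09².
Subtracting pairs of circle equations eliminates x²+y² and gives linear equations (the radical axes):
278.6 x + 322.2 y = 2793.51
241.6 x − 37.4 y = 12687.92
Solving the 2×2 system: x ≈ 47.5, y ≈ -32.4 km.
Check against A (with the unrounded x, y): √((x + 104.0)²+(y + 37.9)²) = 151.60 ≈ 151.60 km. ✓

x ≈ 47.5 km, y ≈ -32.4 km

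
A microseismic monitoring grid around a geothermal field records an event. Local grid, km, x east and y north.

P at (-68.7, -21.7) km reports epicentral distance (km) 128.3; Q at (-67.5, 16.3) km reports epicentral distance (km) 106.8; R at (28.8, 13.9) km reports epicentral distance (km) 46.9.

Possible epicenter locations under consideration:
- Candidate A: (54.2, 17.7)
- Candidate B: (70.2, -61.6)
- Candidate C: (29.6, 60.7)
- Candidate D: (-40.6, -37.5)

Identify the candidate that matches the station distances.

Candidate C

For each candidate, compare |candidate − station| to the reported distance:
Candidate A: residuals P 0.8, Q 14.9, R 21.2 → max 21.2 km
Candidate B: residuals P 16.2, Q 51.4, R 39.2 → max 51.4 km
Candidate C: residuals P 0.0, Q 0.0, R 0.1 → max 0.1 km
Candidate D: residuals P 96.1, Q 46.6, R 39.5 → max 96.1 km
Only Candidate C has all residuals ≈ 0.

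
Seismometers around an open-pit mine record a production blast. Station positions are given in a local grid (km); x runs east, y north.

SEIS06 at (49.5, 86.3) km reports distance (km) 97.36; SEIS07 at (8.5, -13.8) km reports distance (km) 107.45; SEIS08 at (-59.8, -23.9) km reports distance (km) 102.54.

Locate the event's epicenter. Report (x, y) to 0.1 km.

Circle about each station: (x − 49.5)² + (y − 86.3)² = 97.36²; (x − 8.5)² + (y + 13.8)² = 107.45²; (x + 59.8)² + (y + 23.9)² = 102.54².
Subtracting the SEIS06 equation from the SEIS07 and SEIS08 equations removes the quadratic terms:
-82.0 x − 200.2 y = -11701.78
-218.6 x − 220.4 y = -6786.17
Solving the 2×2 system: x ≈ -47.5, y ≈ 77.9 km.

(-47.5, 77.9)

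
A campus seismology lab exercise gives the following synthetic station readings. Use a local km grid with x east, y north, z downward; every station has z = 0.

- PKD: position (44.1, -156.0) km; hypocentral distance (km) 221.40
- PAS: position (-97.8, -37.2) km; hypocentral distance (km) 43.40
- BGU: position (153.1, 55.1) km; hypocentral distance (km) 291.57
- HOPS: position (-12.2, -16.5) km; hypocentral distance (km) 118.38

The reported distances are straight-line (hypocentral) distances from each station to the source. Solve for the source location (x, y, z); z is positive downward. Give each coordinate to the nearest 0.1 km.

Each station gives a sphere (x−x_i)² + (y−y_i)² + z² = d_i² (stations at z=0).
Subtracting the PKD sphere from PAS and BGU: z² cancels, leaving linear equations in x and y:
-283.8 x + 237.6 y = 31802.27
218.0 x + 422.2 y = -35800.29
Solving: x ≈ -127.802, y ≈ -18.805 km (keep extra digits for the depth step; rounded: -127.8, -18.8).
Then from the PKD sphere: z² = 221.40² − (x − 44.1)² − (y + 156.0)² with x = -127.802, y = -18.805, so z ≈ 25.401 ≈ 25.4 km.

(-127.8, -18.8, 25.4)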